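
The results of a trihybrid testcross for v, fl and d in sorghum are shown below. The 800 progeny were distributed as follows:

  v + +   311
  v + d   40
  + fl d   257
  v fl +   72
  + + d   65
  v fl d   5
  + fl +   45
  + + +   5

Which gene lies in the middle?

v

The two most frequent reciprocal classes, v + + and + fl d, are the parental types, so the F1 was v + + / + fl d.
The two rarest classes, + + + and v fl d, are the double crossovers. Comparing them with the parentals, only the v allele has switched, so v is the middle locus and the order is d – v – fl.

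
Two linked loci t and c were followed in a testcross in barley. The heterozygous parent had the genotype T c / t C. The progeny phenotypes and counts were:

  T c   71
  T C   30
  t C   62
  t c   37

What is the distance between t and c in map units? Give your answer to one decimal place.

33.5 map units

The recombinant classes are T C and t c: 30 + 37 = 67.
Recombination frequency = 67/200 = 0.3350 ≈ 33.5%, i.e. 33.5 map units.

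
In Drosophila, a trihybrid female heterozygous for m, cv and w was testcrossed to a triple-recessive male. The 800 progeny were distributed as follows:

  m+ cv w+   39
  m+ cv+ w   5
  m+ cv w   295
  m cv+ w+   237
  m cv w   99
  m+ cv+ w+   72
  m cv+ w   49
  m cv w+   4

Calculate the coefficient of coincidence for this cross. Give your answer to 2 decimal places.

The two most frequent reciprocal classes, m cv+ w+ and m+ cv w, are the parental types, so the F1 was m cv+ w+ / m+ cv w.
The two rarest classes, m cv w+ and m+ cv+ w, are the double crossovers. Comparing them with the parentals, only the cv allele has switched, so cv is the middle locus and the order is m – cv – w.
m–cv: (171 + 9)/800 = 0.2250; cv–w: (88 + 9)/800 = 0.1212.
Expected DCO frequency = 0.2250 × 0.1212 ≈ 0.02727; observed = 9/800 ≈ 0.01125.
Coefficient of coincidence = 0.01125/0.02727 ≈ 0.41.

0.41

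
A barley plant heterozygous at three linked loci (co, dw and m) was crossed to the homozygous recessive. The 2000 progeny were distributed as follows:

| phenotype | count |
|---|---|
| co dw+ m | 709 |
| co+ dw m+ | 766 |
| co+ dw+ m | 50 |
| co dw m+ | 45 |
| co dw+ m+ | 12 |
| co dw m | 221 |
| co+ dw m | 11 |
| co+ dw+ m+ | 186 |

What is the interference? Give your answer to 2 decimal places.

0.09

The two most frequent reciprocal classes, co dw+ m and co+ dw m+, are the parental types, so the F1 was co dw+ m / co+ dw m+.
The two rarest classes, co dw+ m+ and co+ dw m, are the double crossovers. Comparing them with the parentals, only the m allele has switched, so m is the middle locus and the order is co – m – dw.
co–m: (95 + 23)/2000 = 0.0590; m–dw: (407 + 23)/2000 = 0.2150.
Expected DCO frequency = 0.0590 × 0.2150 ≈ 0.01268; observed = 23/2000 ≈ 0.01150.
Coefficient of coincidence = 0.01150/0.01268 ≈ 0.91; interference = 1 − 0.91 = 0.09.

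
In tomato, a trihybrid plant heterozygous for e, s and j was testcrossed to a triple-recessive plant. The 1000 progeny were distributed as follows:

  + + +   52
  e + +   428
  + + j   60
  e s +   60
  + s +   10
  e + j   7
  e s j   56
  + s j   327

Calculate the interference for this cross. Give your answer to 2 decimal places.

0.01

The two most frequent reciprocal classes, e + + and + s j, are the parental types, so the F1 was e + + / + s j.
The two rarest classes, e + j and + s +, are the double crossovers. Comparing them with the parentals, only the j allele has switched, so j is the middle locus and the order is e – j – s.
e–j: (108 + 17)/1000 = 0.1250; j–s: (120 + 17)/1000 = 0.1370.
Expected DCO frequency = 0.1250 × 0.1370 ≈ 0.01713; observed = 17/1000 ≈ 0.01700.
Coefficient of coincidence = 0.01700/0.01713 ≈ 0.99; interference = 1 − 0.99 = 0.01.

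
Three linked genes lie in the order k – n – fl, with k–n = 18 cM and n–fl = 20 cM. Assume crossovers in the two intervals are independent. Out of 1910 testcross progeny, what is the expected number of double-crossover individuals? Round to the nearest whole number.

69

Map distances give recombination frequencies of 0.180 and 0.200 for the two intervals.
With no interference, expected double-crossover frequency = 0.180 × 0.200 = 0.03600.
Expected number = 0.03600 × 1910 = 68.76 ≈ 69.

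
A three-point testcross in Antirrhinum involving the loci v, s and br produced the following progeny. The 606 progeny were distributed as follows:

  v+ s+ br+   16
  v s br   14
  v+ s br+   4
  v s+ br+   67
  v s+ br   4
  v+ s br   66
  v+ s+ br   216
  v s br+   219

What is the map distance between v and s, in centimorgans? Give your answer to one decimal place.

The two most frequent reciprocal classes, v+ s+ br and v s br+, are the parental types, so the F1 was v+ s+ br / v s br+.
The two rarest classes, v s+ br and v+ s br+, are the double crossovers. Comparing them with the parentals, only the v allele has switched, so v is the middle locus and the order is s – v – br.
Crossovers in the s–v interval produce the single-crossover classes v+ s br and v s+ br+ (66 + 67 = 133) plus the double crossovers (8).
RF(s–v) = (133 + 8) / 606 = 141/606 = 0.2327 → 23.3 centimorgans.

23.3 centimorgans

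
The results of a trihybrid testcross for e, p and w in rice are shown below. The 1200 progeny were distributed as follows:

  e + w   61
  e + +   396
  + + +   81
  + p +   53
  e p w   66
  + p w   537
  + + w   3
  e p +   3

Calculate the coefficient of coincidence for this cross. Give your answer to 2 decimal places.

The two most frequent reciprocal classes, e + + and + p w, are the parental types, so the F1 was e + + / + p w.
The two rarest classes, e p + and + + w, are the double crossovers. Comparing them with the parentals, only the p allele has switched, so p is the middle locus and the order is w – p – e.
w–p: (114 + 6)/1200 = 0.1000; p–e: (147 + 6)/1200 = 0.1275.
Expected DCO frequency = 0.1000 × 0.1275 ≈ 0.01275; observed = 6/1200 ≈ 0.00500.
Coefficient of coincidence = 0.00500/0.01275 ≈ 0.39.

0.39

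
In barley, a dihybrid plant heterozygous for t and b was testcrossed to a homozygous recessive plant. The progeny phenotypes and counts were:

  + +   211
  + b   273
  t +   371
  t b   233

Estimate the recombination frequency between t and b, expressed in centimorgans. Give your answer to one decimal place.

40.8 centimorgans

The two most frequent classes, + b (273) and t + (371), are the parental types, so the F1 was + b / t +.
The recombinant classes are + + and t b: 211 + 233 = 444.
Recombination frequency = 444/1088 = 0.4081 ≈ 40.8%, i.e. 40.8 centimorgans.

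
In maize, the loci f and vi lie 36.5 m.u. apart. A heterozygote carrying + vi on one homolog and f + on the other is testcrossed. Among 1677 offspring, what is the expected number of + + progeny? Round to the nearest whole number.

A map distance of 36.5 m.u. corresponds to a recombination frequency of 0.365.
The F1 is + vi / f +, so + + is a recombinant gamete class with expected frequency r/2 = 0.365/2 = 0.1825.
Expected number = 0.1825 × 1677 = 306.05 ≈ 306.

306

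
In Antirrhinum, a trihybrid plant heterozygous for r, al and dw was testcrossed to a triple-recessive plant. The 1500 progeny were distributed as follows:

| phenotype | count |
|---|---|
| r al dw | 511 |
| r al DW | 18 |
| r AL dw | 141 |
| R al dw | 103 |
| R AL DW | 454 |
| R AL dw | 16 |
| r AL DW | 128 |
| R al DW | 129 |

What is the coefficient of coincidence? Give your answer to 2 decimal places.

0.63

The two most frequent reciprocal classes, r al dw and R AL DW, are the parental types, so the F1 was r al dw / R AL DW.
The two rarest classes, r al DW and R AL dw, are the double crossovers. Comparing them with the parentals, only the dw allele has switched, so dw is the middle locus and the order is r – dw – al.
r–dw: (231 + 34)/1500 = 0.1767; dw–al: (270 + 34)/1500 = 0.2027.
Expected DCO frequency = 0.1767 × 0.2027 ≈ 0.03582; observed = 34/1500 ≈ 0.02267.
Coefficient of coincidence = 0.02267/0.03582 ≈ 0.63.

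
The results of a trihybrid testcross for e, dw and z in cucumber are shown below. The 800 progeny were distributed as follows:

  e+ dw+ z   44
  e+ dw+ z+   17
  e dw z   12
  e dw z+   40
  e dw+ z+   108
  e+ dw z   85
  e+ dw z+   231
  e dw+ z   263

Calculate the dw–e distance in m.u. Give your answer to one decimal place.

14.1 m.u.

The two most frequent reciprocal classes, e+ dw z+ and e dw+ z, are the parental types, so the F1 was e+ dw z+ / e dw+ z.
The two rarest classes, e+ dw+ z+ and e dw z, are the double crossovers. Comparing them with the parentals, only the dw allele has switched, so dw is the middle locus and the order is z – dw – e.
Crossovers in the dw–e interval produce the single-crossover classes e dw z+ and e+ dw+ z (40 + 44 = 84) plus the double crossovers (29).
RF(dw–e) = (84 + 29) / 800 = 113/800 = 0.1412 → 14.1 m.u.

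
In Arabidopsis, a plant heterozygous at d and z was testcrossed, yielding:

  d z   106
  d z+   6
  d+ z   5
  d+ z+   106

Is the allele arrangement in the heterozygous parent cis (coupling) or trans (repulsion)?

cis

The two most frequent classes are d+ z+ (106) and d z (106); these are the parental (non-recombinant) types.
So the F1 carried d+ z+ on one chromosome and d z on the other — the recessive alleles are on the same chromosome (cis / coupling).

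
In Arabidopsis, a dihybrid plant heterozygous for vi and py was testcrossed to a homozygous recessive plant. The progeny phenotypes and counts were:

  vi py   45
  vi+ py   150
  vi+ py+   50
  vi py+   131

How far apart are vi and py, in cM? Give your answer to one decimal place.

The two most frequent classes, vi+ py (150) and vi py+ (131), are the parental types, so the F1 was vi+ py / vi py+.
The recombinant classes are vi+ py+ and vi py: 50 + 45 = 95.
Recombination frequency = 95/376 = 0.2527 ≈ 25.3%, i.e. 25.3 cM.

25.3 cM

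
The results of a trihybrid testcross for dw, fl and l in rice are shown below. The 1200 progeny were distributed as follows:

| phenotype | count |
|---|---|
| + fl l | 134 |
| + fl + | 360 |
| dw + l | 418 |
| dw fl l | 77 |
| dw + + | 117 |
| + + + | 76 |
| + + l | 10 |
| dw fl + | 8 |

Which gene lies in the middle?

dw

The two most frequent reciprocal classes, dw + l and + fl +, are the parental types, so the F1 was dw + l / + fl +.
The two rarest classes, + + l and dw fl +, are the double crossovers. Comparing them with the parentals, only the dw allele has switched, so dw is the middle locus and the order is fl – dw – l.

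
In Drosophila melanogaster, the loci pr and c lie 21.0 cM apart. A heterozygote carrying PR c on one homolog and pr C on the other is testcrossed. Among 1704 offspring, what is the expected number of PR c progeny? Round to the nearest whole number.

673

A map distance of 21.0 cM corresponds to a recombination frequency of 0.210.
The F1 is PR c / pr C, so PR c is a parental gamete class with expected frequency (1 − r)/2 = 0.790/2 = 0.3950.
Expected number = 0.3950 × 1704 = 673.08 ≈ 673.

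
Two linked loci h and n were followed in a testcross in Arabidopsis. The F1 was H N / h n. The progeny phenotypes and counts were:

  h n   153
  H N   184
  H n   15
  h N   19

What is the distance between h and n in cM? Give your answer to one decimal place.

9.2 cM

The recombinant classes are H n and h N: 15 + 19 = 34.
Recombination frequency = 34/371 = 0.0916 ≈ 9.2%, i.e. 9.2 cM.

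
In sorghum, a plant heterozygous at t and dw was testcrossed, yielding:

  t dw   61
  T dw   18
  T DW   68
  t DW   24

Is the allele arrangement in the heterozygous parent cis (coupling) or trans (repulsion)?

The two most frequent classes are T DW (68) and t dw (61); these are the parental (non-recombinant) types.
So the F1 carried T DW on one chromosome and t dw on the other — the recessive alleles are on the same chromosome (cis / coupling).

cis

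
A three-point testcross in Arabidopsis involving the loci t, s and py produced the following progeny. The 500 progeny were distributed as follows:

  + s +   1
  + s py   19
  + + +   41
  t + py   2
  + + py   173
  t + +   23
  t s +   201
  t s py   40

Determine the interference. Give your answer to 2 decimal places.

0.60

The two most frequent reciprocal classes, + + py and t s +, are the parental types, so the F1 was + + py / t s +.
The two rarest classes, t + py and + s +, are the double crossovers. Comparing them with the parentals, only the t allele has switched, so t is the middle locus and the order is py – t – s.
py–t: (81 + 3)/500 = 0.1680; t–s: (42 + 3)/500 = 0.0900.
Expected DCO frequency = 0.1680 × 0.0900 ≈ 0.01512; observed = 3/500 ≈ 0.00600.
Coefficient of coincidence = 0.00600/0.01512 ≈ 0.40; interference = 1 − 0.40 = 0.60.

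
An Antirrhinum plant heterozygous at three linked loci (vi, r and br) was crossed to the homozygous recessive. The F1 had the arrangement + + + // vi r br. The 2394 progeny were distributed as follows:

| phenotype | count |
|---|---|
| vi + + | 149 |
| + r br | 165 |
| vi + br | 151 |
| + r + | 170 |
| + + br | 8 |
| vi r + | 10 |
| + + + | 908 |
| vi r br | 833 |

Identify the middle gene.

br

The two rarest classes, + + br and vi r +, are the double crossovers. Comparing them with the parentals, only the br allele has switched, so br is the middle locus and the order is r – br – vi.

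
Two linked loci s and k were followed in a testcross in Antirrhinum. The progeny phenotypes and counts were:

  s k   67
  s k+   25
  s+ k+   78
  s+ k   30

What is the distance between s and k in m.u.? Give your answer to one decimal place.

The two most frequent classes, s+ k+ (78) and s k (67), are the parental types, so the F1 was s+ k+ / s k.
The recombinant classes are s+ k and s k+: 30 + 25 = 55.
Recombination frequency = 55/200 = 0.2750 ≈ 27.5%, i.e. 27.5 m.u.

27.5 m.u.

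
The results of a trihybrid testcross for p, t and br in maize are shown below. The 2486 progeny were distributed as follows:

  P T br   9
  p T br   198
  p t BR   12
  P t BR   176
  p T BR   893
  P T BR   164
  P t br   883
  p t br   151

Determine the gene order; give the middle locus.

t

The two most frequent reciprocal classes, P t br and p T BR, are the parental types, so the F1 was P t br / p T BR.
The two rarest classes, P T br and p t BR, are the double crossovers. Comparing them with the parentals, only the t allele has switched, so t is the middle locus and the order is p – t – br.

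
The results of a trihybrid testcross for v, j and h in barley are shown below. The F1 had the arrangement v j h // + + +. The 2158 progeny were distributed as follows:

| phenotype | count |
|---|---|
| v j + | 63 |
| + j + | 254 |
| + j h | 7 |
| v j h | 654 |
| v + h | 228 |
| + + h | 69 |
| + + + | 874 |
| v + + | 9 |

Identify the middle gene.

v

The two rarest classes, + j h and v + +, are the double crossovers. Comparing them with the parentals, only the v allele has switched, so v is the middle locus and the order is j – v – h.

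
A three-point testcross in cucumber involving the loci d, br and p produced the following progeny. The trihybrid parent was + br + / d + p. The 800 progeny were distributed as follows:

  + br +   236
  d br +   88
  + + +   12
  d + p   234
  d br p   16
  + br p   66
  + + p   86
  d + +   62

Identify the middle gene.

The two rarest classes, + + + and d br p, are the double crossovers. Comparing them with the parentals, only the br allele has switched, so br is the middle locus and the order is d – br – p.

br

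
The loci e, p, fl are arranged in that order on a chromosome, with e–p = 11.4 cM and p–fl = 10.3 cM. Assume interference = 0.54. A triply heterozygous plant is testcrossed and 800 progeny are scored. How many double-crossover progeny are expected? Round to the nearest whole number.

Map distances give recombination frequencies of 0.114 and 0.103 for the two intervals.
With interference 0.54 (so coincidence = 0.46), expected double-crossover frequency = 0.114 × 0.103 × 0.46 = 0.00540.
Expected number = 0.00540 × 800 = 4.32 ≈ 4.

4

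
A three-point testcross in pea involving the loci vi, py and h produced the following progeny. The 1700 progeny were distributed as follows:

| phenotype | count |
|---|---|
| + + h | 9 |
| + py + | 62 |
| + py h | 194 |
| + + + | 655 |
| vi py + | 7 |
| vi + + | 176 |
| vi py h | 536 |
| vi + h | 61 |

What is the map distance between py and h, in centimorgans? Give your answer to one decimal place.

The two most frequent reciprocal classes, + + + and vi py h, are the parental types, so the F1 was + + + / vi py h.
The two rarest classes, + + h and vi py +, are the double crossovers. Comparing them with the parentals, only the h allele has switched, so h is the middle locus and the order is vi – h – py.
Crossovers in the h–py interval produce the single-crossover classes + py + and vi + h (62 + 61 = 123) plus the double crossovers (16).
RF(h–py) = (123 + 16) / 1700 = 139/1700 = 0.0818 → 8.2 centimorgans.

8.2 centimorgans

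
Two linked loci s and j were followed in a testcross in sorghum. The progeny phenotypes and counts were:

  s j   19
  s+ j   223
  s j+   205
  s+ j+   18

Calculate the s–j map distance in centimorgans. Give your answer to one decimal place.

8.0 centimorgans

The two most frequent classes, s+ j (223) and s j+ (205), are the parental types, so the F1 was s+ j / s j+.
The recombinant classes are s+ j+ and s j: 18 + 19 = 37.
Recombination frequency = 37/465 = 0.0796 ≈ 8.0%, i.e. 8.0 centimorgans.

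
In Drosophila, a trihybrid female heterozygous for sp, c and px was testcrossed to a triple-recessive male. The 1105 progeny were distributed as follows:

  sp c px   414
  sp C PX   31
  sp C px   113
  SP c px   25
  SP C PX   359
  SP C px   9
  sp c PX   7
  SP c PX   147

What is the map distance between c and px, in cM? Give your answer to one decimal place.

The two most frequent reciprocal classes, SP C PX and sp c px, are the parental types, so the F1 was SP C PX / sp c px.
The two rarest classes, SP C px and sp c PX, are the double crossovers. Comparing them with the parentals, only the px allele has switched, so px is the middle locus and the order is sp – px – c.
Crossovers in the px–c interval produce the single-crossover classes SP c PX and sp C px (147 + 113 = 260) plus the double crossovers (16).
RF(px–c) = (260 + 16) / 1105 = 276/1105 = 0.2498 → 25.0 cM.

25.0 cM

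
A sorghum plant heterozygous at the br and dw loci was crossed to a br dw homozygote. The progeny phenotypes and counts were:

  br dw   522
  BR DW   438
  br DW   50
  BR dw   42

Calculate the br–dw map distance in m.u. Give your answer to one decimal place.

The two most frequent classes, BR DW (438) and br dw (522), are the parental types, so the F1 was BR DW / br dw.
The recombinant classes are BR dw and br DW: 42 + 50 = 92.
Recombination frequency = 92/1052 = 0.0875 ≈ 8.7%, i.e. 8.7 m.u.

8.7 m.u.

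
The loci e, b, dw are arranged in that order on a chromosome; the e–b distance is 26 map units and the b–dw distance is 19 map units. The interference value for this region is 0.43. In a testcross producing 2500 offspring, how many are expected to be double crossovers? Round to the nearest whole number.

70

Map distances give recombination frequencies of 0.260 and 0.190 for the two intervals.
With interference 0.43 (so coincidence = 0.57), expected double-crossover frequency = 0.260 × 0.190 × 0.57 = 0.02816.
Expected number = 0.02816 × 2500 = 70.40 ≈ 70.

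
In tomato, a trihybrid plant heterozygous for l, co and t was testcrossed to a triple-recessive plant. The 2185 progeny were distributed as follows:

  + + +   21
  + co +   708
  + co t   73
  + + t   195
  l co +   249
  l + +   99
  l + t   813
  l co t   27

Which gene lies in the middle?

co

The two most frequent reciprocal classes, + co + and l + t, are the parental types, so the F1 was + co + / l + t.
The two rarest classes, + + + and l co t, are the double crossovers. Comparing them with the parentals, only the co allele has switched, so co is the middle locus and the order is t – co – l.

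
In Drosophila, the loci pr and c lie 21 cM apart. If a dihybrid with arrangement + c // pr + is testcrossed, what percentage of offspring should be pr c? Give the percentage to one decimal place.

A map distance of 21 cM corresponds to a recombination frequency of 0.210.
The F1 is + c / pr +, so pr c is a recombinant gamete class with expected frequency r/2 = 0.210/2 = 0.1050.
That is 0.1050 = 10.5% of the progeny.

10.5%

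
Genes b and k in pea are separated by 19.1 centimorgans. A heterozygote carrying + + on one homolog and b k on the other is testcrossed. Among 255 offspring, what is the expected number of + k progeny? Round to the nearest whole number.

A map distance of 19.1 centimorgans corresponds to a recombination frequency of 0.191.
The F1 is + + / b k, so + k is a recombinant gamete class with expected frequency r/2 = 0.191/2 = 0.0955.
Expected number = 0.0955 × 255 = 24.35 ≈ 24.

24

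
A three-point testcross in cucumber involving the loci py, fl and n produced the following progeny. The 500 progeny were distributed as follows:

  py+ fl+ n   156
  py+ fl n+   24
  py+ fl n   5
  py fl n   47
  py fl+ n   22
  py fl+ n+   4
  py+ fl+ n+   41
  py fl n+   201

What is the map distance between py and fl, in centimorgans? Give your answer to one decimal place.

The two most frequent reciprocal classes, py+ fl+ n and py fl n+, are the parental types, so the F1 was py+ fl+ n / py fl n+.
The two rarest classes, py+ fl n and py fl+ n+, are the double crossovers. Comparing them with the parentals, only the fl allele has switched, so fl is the middle locus and the order is n – fl – py.
Crossovers in the fl–py interval produce the single-crossover classes py fl+ n and py+ fl n+ (22 + 24 = 46) plus the double crossovers (9).
RF(fl–py) = (46 + 9) / 500 = 55/500 = 0.1100 → 11.0 centimorgans.

11.0 centimorgans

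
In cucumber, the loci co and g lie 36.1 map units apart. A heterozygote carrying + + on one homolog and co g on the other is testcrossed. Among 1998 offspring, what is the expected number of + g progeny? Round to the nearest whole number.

A map distance of 36.1 map units corresponds to a recombination frequency of 0.361.
The F1 is + + / co g, so + g is a recombinant gamete class with expected frequency r/2 = 0.361/2 = 0.1805.
Expected number = 0.1805 × 1998 = 360.64 ≈ 361.

361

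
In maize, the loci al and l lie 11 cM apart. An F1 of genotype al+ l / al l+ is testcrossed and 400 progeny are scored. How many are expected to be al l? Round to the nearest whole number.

A map distance of 11 cM corresponds to a recombination frequency of 0.110.
The F1 is al+ l / al l+, so al l is a recombinant gamete class with expected frequency r/2 = 0.110/2 = 0.0550.
Expected number = 0.0550 × 400 = 22.00 ≈ 22.

22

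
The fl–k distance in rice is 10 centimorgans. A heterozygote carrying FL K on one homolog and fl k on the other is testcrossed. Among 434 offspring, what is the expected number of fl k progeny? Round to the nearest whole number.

A map distance of 10 centimorgans corresponds to a recombination frequency of 0.100.
The F1 is FL K / fl k, so fl k is a parental gamete class with expected frequency (1 − r)/2 = 0.900/2 = 0.4500.
Expected number = 0.4500 × 434 = 195.30 ≈ 195.

195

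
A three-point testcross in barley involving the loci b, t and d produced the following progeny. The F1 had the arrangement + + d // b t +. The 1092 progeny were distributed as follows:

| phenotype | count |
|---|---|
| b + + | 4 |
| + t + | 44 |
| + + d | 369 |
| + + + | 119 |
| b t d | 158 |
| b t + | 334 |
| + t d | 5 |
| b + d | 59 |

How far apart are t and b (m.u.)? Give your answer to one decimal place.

10.3 m.u.

The two rarest classes, + t d and b + +, are the double crossovers. Comparing them with the parentals, only the t allele has switched, so t is the middle locus and the order is d – t – b.
Crossovers in the t–b interval produce the single-crossover classes b + d and + t + (59 + 44 = 103) plus the double crossovers (9).
RF(t–b) = (103 + 9) / 1092 = 112/1092 = 0.1026 → 10.3 m.u.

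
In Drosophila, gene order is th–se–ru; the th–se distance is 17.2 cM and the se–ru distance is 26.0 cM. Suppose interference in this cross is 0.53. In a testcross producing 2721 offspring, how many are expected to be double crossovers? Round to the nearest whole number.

Map distances give recombination frequencies of 0.172 and 0.260 for the two intervals.
With interference 0.53 (so coincidence = 0.47), expected double-crossover frequency = 0.172 × 0.260 × 0.47 = 0.02102.
Expected number = 0.02102 × 2721 = 57.19 ≈ 57.

57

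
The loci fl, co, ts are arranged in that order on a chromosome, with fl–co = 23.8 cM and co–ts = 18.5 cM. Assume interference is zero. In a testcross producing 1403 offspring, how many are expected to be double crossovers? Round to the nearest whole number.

Map distances give recombination frequencies of 0.238 and 0.185 for the two intervals.
With no interference, expected double-crossover frequency = 0.238 × 0.185 = 0.04403.
Expected number = 0.04403 × 1403 = 61.77 ≈ 62.

62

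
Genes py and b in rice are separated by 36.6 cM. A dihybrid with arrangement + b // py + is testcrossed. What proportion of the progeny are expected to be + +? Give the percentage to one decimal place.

18.3%

A map distance of 36.6 cM corresponds to a recombination frequency of 0.366.
The F1 is + b / py +, so + + is a recombinant gamete class with expected frequency r/2 = 0.366/2 = 0.1830.
That is 0.1830 = 18.3% of the progeny.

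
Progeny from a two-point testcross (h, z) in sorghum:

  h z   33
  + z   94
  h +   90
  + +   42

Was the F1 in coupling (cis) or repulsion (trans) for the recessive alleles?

The two most frequent classes are + z (94) and h + (90); these are the parental (non-recombinant) types.
So the F1 carried + z on one chromosome and h + on the other — the recessive alleles are on opposite chromosomes (trans / repulsion).

trans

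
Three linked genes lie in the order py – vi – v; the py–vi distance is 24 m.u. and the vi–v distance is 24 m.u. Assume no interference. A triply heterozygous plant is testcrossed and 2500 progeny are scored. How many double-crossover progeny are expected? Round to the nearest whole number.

144

Map distances give recombination frequencies of 0.240 and 0.240 for the two intervals.
With no interference, expected double-crossover frequency = 0.240 × 0.240 = 0.05760.
Expected number = 0.05760 × 2500 = 144.00 ≈ 144.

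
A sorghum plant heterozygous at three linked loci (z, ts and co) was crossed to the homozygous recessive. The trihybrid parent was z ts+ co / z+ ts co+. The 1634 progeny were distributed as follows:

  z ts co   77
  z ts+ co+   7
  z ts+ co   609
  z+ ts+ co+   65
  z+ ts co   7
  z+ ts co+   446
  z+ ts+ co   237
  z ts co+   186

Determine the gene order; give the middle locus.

co

The two rarest classes, z ts+ co+ and z+ ts co, are the double crossovers. Comparing them with the parentals, only the co allele has switched, so co is the middle locus and the order is ts – co – z.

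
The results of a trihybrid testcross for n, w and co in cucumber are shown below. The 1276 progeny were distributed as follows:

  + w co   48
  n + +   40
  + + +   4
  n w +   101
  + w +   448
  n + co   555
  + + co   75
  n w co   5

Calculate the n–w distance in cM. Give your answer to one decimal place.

14.5 cM

The two most frequent reciprocal classes, + w + and n + co, are the parental types, so the F1 was + w + / n + co.
The two rarest classes, + + + and n w co, are the double crossovers. Comparing them with the parentals, only the w allele has switched, so w is the middle locus and the order is co – w – n.
Crossovers in the w–n interval produce the single-crossover classes n w + and + + co (101 + 75 = 176) plus the double crossovers (9).
RF(w–n) = (176 + 9) / 1276 = 185/1276 = 0.1450 → 14.5 cM.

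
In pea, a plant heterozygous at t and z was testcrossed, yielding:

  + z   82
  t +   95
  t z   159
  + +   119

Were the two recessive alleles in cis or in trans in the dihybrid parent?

The two most frequent classes are + + (119) and t z (159); these are the parental (non-recombinant) types.
So the F1 carried + + on one chromosome and t z on the other — the recessive alleles are on the same chromosome (cis / coupling).

cis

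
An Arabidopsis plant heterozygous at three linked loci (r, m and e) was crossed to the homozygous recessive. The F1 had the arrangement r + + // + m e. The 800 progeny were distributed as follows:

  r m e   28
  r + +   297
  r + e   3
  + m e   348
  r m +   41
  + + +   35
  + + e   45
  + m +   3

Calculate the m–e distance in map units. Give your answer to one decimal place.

The two rarest classes, r + e and + m +, are the double crossovers. Comparing them with the parentals, only the e allele has switched, so e is the middle locus and the order is m – e – r.
Crossovers in the m–e interval produce the single-crossover classes r m + and + + e (41 + 45 = 86) plus the double crossovers (6).
RF(m–e) = (86 + 6) / 800 = 92/800 = 0.1150 → 11.5 map units.

11.5 map units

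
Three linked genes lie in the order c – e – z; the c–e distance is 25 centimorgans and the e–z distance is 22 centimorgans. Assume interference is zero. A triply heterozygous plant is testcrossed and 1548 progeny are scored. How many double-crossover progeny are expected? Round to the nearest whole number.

Map distances give recombination frequencies of 0.250 and 0.220 for the two intervals.
With no interference, expected double-crossover frequency = 0.250 × 0.220 = 0.05500.
Expected number = 0.05500 × 1548 = 85.14 ≈ 85.

85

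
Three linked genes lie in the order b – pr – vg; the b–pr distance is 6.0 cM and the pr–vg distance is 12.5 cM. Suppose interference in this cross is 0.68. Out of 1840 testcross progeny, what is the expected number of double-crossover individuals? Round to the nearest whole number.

4

Map distances give recombination frequencies of 0.060 and 0.125 for the two intervals.
With interference 0.68 (so coincidence = 0.32), expected double-crossover frequency = 0.060 × 0.125 × 0.32 = 0.00240.
Expected number = 0.00240 × 1840 = 4.42 ≈ 4.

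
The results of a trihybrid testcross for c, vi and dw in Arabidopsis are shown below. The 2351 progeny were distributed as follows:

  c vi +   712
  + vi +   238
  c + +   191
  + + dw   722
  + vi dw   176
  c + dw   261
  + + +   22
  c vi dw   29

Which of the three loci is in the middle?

dw

The two most frequent reciprocal classes, c vi + and + + dw, are the parental types, so the F1 was c vi + / + + dw.
The two rarest classes, c vi dw and + + +, are the double crossovers. Comparing them with the parentals, only the dw allele has switched, so dw is the middle locus and the order is vi – dw – c.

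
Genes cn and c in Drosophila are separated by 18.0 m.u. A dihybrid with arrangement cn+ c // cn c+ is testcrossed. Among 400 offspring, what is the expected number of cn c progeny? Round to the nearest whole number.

36

A map distance of 18.0 m.u. corresponds to a recombination frequency of 0.180.
The F1 is cn+ c / cn c+, so cn c is a recombinant gamete class with expected frequency r/2 = 0.180/2 = 0.0900.
Expected number = 0.0900 × 400 = 36.00 ≈ 36.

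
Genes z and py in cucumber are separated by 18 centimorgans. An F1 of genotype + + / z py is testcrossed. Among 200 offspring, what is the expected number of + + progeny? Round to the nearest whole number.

82

A map distance of 18 centimorgans corresponds to a recombination frequency of 0.180.
The F1 is + + / z py, so + + is a parental gamete class with expected frequency (1 − r)/2 = 0.820/2 = 0.4100.
Expected number = 0.4100 × 200 = 82.00 ≈ 82.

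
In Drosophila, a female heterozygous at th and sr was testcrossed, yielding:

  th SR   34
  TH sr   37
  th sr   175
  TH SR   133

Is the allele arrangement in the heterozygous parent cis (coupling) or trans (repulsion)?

cis

The two most frequent classes are TH SR (133) and th sr (175); these are the parental (non-recombinant) types.
So the F1 carried TH SR on one chromosome and th sr on the other — the recessive alleles are on the same chromosome (cis / coupling).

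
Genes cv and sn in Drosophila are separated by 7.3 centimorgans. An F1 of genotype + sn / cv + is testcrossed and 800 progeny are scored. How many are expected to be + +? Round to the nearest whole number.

A map distance of 7.3 centimorgans corresponds to a recombination frequency of 0.073.
The F1 is + sn / cv +, so + + is a recombinant gamete class with expected frequency r/2 = 0.073/2 = 0.0365.
Expected number = 0.0365 × 800 = 29.20 ≈ 29.

29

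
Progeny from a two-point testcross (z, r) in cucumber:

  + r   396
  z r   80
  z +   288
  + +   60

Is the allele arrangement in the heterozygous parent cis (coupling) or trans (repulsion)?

trans

The two most frequent classes are + r (396) and z + (288); these are the parental (non-recombinant) types.
So the F1 carried + r on one chromosome and z + on the other — the recessive alleles are on opposite chromosomes (trans / repulsion).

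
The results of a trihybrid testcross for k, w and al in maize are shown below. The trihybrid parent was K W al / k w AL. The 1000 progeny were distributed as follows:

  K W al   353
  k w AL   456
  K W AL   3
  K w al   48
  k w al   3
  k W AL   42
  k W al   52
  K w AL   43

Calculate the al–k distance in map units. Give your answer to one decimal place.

10.1 map units

The two rarest classes, K W AL and k w al, are the double crossovers. Comparing them with the parentals, only the al allele has switched, so al is the middle locus and the order is w – al – k.
Crossovers in the al–k interval produce the single-crossover classes k W al and K w AL (52 + 43 = 95) plus the double crossovers (6).
RF(al–k) = (95 + 6) / 1000 = 101/1000 = 0.1010 → 10.1 map units.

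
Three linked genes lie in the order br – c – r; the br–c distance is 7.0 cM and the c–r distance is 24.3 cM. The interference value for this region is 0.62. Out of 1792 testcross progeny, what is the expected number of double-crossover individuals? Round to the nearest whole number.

Map distances give recombination frequencies of 0.070 and 0.243 for the two intervals.
With interference 0.62 (so coincidence = 0.38), expected double-crossover frequency = 0.070 × 0.243 × 0.38 = 0.00646.
Expected number = 0.00646 × 1792 = 11.58 ≈ 12.

12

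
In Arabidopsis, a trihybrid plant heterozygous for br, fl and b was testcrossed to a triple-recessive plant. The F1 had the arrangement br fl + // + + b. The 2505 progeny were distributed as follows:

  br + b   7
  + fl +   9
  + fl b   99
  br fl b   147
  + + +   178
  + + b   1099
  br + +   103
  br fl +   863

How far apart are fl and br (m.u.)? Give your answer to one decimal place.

8.7 m.u.

The two rarest classes, + fl + and br + b, are the double crossovers. Comparing them with the parentals, only the br allele has switched, so br is the middle locus and the order is b – br – fl.
Crossovers in the br–fl interval produce the single-crossover classes br + + and + fl b (103 + 99 = 202) plus the double crossovers (16).
RF(br–fl) = (202 + 16) / 2505 = 218/2505 = 0.0870 → 8.7 m.u.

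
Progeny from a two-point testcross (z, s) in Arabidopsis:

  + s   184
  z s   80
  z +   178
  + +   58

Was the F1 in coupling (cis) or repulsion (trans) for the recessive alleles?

The two most frequent classes are + s (184) and z + (178); these are the parental (non-recombinant) types.
So the F1 carried + s on one chromosome and z + on the other — the recessive alleles are on opposite chromosomes (trans / repulsion).

trans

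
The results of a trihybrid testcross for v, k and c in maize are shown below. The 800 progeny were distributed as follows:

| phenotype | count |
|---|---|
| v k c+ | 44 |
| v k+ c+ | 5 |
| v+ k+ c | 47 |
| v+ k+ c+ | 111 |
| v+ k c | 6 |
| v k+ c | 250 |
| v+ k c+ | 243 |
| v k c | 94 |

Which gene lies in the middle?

The two most frequent reciprocal classes, v k+ c and v+ k c+, are the parental types, so the F1 was v k+ c / v+ k c+.
The two rarest classes, v k+ c+ and v+ k c, are the double crossovers. Comparing them with the parentals, only the c allele has switched, so c is the middle locus and the order is v – c – k.

c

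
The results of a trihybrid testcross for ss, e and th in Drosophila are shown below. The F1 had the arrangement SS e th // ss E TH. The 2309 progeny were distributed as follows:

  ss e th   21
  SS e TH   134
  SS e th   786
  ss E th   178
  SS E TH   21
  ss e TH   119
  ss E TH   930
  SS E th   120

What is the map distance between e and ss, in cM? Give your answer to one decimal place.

The two rarest classes, ss e th and SS E TH, are the double crossovers. Comparing them with the parentals, only the ss allele has switched, so ss is the middle locus and the order is th – ss – e.
Crossovers in the ss–e interval produce the single-crossover classes SS E th and ss e TH (120 + 119 = 239) plus the double crossovers (42).
RF(ss–e) = (239 + 42) / 2309 = 281/2309 = 0.1217 → 12.2 cM.

12.2 cM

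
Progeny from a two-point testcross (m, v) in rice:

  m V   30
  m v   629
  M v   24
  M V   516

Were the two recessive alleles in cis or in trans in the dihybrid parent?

The two most frequent classes are M V (516) and m v (629); these are the parental (non-recombinant) types.
So the F1 carried M V on one chromosome and m v on the other — the recessive alleles are on the same chromosome (cis / coupling).

cis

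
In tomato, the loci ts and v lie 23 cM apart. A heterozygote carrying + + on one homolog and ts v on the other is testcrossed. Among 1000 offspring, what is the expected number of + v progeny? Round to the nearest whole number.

A map distance of 23 cM corresponds to a recombination frequency of 0.230.
The F1 is + + / ts v, so + v is a recombinant gamete class with expected frequency r/2 = 0.230/2 = 0.1150.
Expected number = 0.1150 × 1000 = 115.00 ≈ 115.

115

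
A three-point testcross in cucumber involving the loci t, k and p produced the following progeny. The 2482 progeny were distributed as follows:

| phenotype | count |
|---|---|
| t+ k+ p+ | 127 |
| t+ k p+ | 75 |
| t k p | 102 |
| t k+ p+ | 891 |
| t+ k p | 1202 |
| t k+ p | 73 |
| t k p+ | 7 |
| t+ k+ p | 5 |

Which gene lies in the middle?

k

The two most frequent reciprocal classes, t k+ p+ and t+ k p, are the parental types, so the F1 was t k+ p+ / t+ k p.
The two rarest classes, t k p+ and t+ k+ p, are the double crossovers. Comparing them with the parentals, only the k allele has switched, so k is the middle locus and the order is t – k – p.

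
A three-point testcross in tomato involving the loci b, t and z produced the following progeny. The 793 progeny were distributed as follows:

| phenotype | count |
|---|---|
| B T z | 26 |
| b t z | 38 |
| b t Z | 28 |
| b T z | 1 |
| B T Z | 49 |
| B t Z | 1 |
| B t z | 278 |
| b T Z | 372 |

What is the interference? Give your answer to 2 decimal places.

0.68

The two most frequent reciprocal classes, b T Z and B t z, are the parental types, so the F1 was b T Z / B t z.
The two rarest classes, b T z and B t Z, are the double crossovers. Comparing them with the parentals, only the z allele has switched, so z is the middle locus and the order is t – z – b.
t–z: (54 + 2)/793 = 0.0706; z–b: (87 + 2)/793 = 0.1122.
Expected DCO frequency = 0.0706 × 0.1122 ≈ 0.00792; observed = 2/793 ≈ 0.00252.
Coefficient of coincidence = 0.00252/0.00792 ≈ 0.32; interference = 1 − 0.32 = 0.68.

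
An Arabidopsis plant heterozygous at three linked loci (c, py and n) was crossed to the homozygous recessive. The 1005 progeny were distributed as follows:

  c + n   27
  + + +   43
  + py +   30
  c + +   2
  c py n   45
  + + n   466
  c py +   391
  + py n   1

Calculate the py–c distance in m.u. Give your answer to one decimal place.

6.0 m.u.

The two most frequent reciprocal classes, + + n and c py +, are the parental types, so the F1 was + + n / c py +.
The two rarest classes, + py n and c + +, are the double crossovers. Comparing them with the parentals, only the py allele has switched, so py is the middle locus and the order is c – py – n.
Crossovers in the c–py interval produce the single-crossover classes c + n and + py + (27 + 30 = 57) plus the double crossovers (3).
RF(c–py) = (57 + 3) / 1005 = 60/1005 = 0.0597 → 6.0 m.u.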